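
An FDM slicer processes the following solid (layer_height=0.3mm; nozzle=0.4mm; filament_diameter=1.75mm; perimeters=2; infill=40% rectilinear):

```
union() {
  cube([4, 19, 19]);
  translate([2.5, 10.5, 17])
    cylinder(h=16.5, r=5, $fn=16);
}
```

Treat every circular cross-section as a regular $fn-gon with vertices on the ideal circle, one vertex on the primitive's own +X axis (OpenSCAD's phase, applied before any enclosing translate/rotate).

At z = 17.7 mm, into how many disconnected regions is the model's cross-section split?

At z = 17.7 mm: the cube is present — its section is the full 4×19 rectangle; the r=5 cylinder at (2.5, 10.5) gives a regular 16-gon of circumradius 5 (constant along its height); Taking the union: the regions partially overlap (shared area 38.15 mm²), so overlapping operands fuse into one piece — 1 connected region. The result has 1 disconnected region.

1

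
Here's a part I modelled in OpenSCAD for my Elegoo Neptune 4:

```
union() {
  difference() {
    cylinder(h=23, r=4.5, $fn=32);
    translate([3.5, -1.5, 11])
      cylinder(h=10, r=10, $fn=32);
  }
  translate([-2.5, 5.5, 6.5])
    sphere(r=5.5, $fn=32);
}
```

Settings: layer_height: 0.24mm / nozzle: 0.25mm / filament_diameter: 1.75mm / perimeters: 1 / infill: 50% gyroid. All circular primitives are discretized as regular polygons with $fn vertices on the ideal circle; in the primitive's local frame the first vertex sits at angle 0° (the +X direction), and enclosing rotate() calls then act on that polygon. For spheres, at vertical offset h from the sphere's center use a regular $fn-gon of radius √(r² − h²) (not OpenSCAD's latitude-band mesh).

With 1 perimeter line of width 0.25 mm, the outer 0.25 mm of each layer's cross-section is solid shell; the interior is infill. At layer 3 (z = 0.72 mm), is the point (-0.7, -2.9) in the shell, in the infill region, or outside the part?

infill

At z = 0.72 mm: the r=4.5 cylinder contributes a regular 32-gon of circumradius 4.5; the cylinder at (3.5, -1.5) is absent (z outside [11, 21]); Taking the first minus the rest: none of the subtracted shapes is present at this height, so the r=4.5 cylinder is unchanged — 1 connected region; the sphere at (-2.5, 5.5) does not reach this height (|z−center|=5.780 > r=5.5); Taking the union: only that combined region is present, so the union is just that shape — 1 connected region. Overall, the cross-section is a single solid region. The nearest boundary edge runs (-1.72, -4.16)→(-0.88, -4.41); distance from the point to it = 1.50 mm. The point is inside the cross-section and 1.50 mm from the nearest boundary — more than the 0.25 mm shell width (1 × 0.25), so it's in the infill interior.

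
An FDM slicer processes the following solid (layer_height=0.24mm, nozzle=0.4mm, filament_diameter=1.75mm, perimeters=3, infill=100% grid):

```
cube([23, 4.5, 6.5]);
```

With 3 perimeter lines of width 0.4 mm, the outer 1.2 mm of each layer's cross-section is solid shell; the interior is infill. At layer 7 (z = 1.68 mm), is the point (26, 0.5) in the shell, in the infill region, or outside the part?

outside

At z = 1.68 mm: the cube (footprint 23×4.5) is included at this height. Overall, the cross-section is a single solid region. The nearest boundary edge runs (23.00, 0.00)→(23.00, 4.50); distance from the point to it = 3.00 mm. The point is not inside any of the regions above, so it lies outside the cross-section (3.00 mm from the nearest boundary).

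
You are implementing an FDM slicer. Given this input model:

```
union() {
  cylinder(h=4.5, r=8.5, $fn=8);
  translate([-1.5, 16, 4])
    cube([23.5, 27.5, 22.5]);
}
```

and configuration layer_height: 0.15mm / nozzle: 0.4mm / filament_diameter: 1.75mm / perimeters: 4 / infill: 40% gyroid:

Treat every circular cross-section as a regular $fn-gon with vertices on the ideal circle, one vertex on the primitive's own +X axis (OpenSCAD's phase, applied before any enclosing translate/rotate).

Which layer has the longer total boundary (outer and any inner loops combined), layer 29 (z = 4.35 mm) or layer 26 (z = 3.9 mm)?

layer 29 (z = 4.35 mm)

Layer 29 (z = 4.35): the r=8.5 cylinder contributes a regular 8-gon of circumradius 8.5 (perimeter = 2·8·8.500·sin(180°/8) = 52.04 mm); the cube at (-1.5, 16) (footprint 23.5×27.5) is included at this height (perimeter 102.00 mm); Taking the union: the 2 present regions are separate (no shared area or edge), so areas and boundary lengths simply add and each stays a separate island — boundary = 154.04 mm. So its perimeter = 154.04 mm. Layer 26 (z = 3.9): the cylinder: section is a regular 8-gon, circumradius r=8.5 (perimeter = 2·8·8.500·sin(180°/8) = 52.04 mm); the cube at (-1.5, 16) is not intersected at this z (z outside [4, 26.5]); Combining (union): only the r=8.5 cylinder is present, so the union is just that shape — boundary = 52.04 mm. So its perimeter = 52.04 mm. Layer 29 is larger (154.04 vs 52.04 mm).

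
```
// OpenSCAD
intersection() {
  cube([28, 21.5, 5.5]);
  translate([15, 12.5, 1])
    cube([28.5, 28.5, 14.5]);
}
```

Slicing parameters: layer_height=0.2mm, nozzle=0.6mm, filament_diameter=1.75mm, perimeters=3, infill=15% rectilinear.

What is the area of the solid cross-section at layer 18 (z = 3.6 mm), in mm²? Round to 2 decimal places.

117.00 mm²

At z = 3.6 mm: the 28×21.5 cube contributes its full rectangle (area 602.00 mm²); the cube at (15, 12.5) (footprint 28.5×28.5) is included at this height (area 812.25 mm²); Keeping only the common overlap: the 28.5×28.5 cube at (15, 12.5) partially overlaps the 28×21.5 cube; clipping to the common part keeps 117.00 mm² — area = 117.00 mm². Overall, the cross-section is a single solid region. Net area = 117.00 mm².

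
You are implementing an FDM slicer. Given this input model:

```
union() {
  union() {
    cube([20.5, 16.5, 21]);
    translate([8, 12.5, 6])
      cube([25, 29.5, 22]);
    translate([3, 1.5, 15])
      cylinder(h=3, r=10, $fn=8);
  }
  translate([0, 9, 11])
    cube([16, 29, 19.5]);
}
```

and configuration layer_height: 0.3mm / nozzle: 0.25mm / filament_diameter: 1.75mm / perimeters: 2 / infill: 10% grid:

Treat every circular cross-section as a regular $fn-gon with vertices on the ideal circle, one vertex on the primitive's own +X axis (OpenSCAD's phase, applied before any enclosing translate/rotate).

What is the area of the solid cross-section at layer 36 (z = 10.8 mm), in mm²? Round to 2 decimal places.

1025.75 mm²

At z = 10.8 mm: the 20.5×16.5 cube contributes its full rectangle (area 338.25 mm²); the 25×29.5 cube at (8, 12.5) contributes its full rectangle (area 737.50 mm²); the cylinder at (3, 1.5) is absent (z outside [15, 18]); Combining (union): the regions partially overlap — summed areas 1075.75 mm² minus the doubly-counted overlap 50.00 mm² gives 1025.75 mm² — area = 1025.75 mm²; the cube at (0, 9) does not reach this height (z outside [11, 30.5]); Merging all regions: only that combined region is present, so the union is just that shape — area = 1025.75 mm². Overall, the cross-section is a single solid region. Net area = 1025.75 mm².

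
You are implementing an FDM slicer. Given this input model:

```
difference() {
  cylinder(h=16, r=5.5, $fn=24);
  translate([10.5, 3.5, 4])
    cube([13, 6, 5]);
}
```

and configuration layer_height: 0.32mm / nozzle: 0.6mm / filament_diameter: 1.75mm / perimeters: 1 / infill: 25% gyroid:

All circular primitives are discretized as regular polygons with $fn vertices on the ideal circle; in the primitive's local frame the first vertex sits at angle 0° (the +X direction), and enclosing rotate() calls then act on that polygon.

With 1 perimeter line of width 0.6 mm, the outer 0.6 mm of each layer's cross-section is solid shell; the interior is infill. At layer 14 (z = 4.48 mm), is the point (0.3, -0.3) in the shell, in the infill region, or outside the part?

infill

At z = 4.48 mm: the cylinder: section is a regular 24-gon, circumradius r=5.5; the cube at (10.5, 3.5) is present — its section is the full 13×6 rectangle; After the difference (first − rest): starting from the r=5.5 cylinder, the 13×6 cube at (10.5, 3.5) misses the remaining region (no effect) — 1 connected region. Overall, the cross-section is a single solid region. The nearest boundary edge runs (4.76, -2.75)→(3.89, -3.89); distance from the point to it = 5.03 mm. The point is inside the cross-section and 5.03 mm from the nearest boundary — more than the 0.6 mm shell width (1 × 0.6), so it's in the infill interior.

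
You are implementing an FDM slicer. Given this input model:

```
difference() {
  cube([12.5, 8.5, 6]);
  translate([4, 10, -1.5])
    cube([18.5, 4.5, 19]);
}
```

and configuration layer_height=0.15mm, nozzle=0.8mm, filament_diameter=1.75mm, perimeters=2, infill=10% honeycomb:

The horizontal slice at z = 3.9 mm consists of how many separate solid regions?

1

At z = 3.9 mm: the 12.5×8.5 cube contributes its full rectangle; the 18.5×4.5 cube at (4, 10) contributes its full rectangle; After the difference (first − rest): starting from the 12.5×8.5 cube, the 18.5×4.5 cube at (4, 10) misses the remaining region (no effect) — 1 connected region. The result has 1 disconnected region.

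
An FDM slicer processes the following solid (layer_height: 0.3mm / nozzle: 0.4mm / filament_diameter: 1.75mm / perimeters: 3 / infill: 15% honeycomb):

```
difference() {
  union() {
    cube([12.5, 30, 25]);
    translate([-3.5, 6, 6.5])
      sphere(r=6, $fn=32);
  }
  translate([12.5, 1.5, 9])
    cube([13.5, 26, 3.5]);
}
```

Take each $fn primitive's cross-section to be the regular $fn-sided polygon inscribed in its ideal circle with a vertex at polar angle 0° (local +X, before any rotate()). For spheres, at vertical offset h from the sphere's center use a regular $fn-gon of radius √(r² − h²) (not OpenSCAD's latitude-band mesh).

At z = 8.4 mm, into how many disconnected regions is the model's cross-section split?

At z = 8.4 mm: the 12.5×30 cube contributes its full rectangle; the r=6 sphere at (-3.5, 6) slices to a regular 32-gon of circumradius 5.691 (√(r²−h²) with h=1.9 from center); Combining (union): the regions partially overlap (shared area 13.53 mm²), so overlapping operands fuse into one piece — 1 connected region; the cube at (12.5, 1.5) is not intersected at this z (z outside [9, 12.5]); Taking the first minus the rest: none of the subtracted shapes is present at this height, so the result so far is unchanged — 1 connected region. The result has 1 disconnected region.

1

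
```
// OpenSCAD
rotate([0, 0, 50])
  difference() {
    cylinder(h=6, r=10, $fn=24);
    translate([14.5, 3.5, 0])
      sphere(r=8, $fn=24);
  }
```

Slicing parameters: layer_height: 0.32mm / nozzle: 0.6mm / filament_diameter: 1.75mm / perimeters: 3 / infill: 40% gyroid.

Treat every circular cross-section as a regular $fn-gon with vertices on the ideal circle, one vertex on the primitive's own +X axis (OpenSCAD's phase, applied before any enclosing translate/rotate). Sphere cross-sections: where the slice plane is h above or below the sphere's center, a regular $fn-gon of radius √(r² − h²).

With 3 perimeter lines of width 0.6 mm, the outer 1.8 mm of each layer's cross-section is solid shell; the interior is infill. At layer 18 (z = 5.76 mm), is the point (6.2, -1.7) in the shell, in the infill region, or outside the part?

infill

At z = 5.76 mm: the r=10 cylinder contributes a regular 24-gon of circumradius 10; the r=8 sphere at (14.5, 3.5) contributes a regular 24-gon of circumradius √(8²−5.76²) = 5.552; After the difference (first − rest): starting from the r=10 cylinder, the r=8 sphere at (14.5, 3.5) partially overlaps it — only the 1.41 mm² overlap (of its 95.73 mm²) is removed, clipping the outline — 1 connected region; (whole slice rotated 50° about Z — lengths, areas and connectivity unchanged). Overall, the cross-section is a single solid region. Undo the 50° rotation: the query point maps to (2.683, -5.842) in the un-rotated model frame. The nearest boundary edge runs (5.00, -8.66)→(2.59, -9.66); distance from the point to it = 3.49 mm. The point is inside the cross-section and 3.49 mm from the nearest boundary — more than the 1.8 mm shell width (3 × 0.6), so it's in the infill interior.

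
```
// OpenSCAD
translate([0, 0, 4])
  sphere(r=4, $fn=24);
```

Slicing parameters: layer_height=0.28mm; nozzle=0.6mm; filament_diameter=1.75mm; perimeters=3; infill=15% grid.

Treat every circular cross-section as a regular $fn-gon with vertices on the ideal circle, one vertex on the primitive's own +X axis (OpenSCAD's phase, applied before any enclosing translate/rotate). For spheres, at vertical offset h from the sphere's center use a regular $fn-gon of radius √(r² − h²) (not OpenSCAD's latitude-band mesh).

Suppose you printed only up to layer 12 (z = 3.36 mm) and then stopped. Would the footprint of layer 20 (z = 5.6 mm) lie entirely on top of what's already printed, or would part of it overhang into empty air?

entirely on top

Compare the two slices. At z = 3.36: the r=4 sphere slices to a regular 24-gon of circumradius 3.948 (√(r²−h²) with h=0.64 from center) (area = (24/2)·3.948²·sin(360°/24) = 48.42 mm²). At z = 5.6: the r=4 sphere contributes a regular 24-gon of circumradius √(4²−1.6²) = 3.666 (area = (24/2)·3.666²·sin(360°/24) = 41.74 mm²). Checking containment: the cross-section at z = 5.6 is a subset of the cross-section at z = 3.36.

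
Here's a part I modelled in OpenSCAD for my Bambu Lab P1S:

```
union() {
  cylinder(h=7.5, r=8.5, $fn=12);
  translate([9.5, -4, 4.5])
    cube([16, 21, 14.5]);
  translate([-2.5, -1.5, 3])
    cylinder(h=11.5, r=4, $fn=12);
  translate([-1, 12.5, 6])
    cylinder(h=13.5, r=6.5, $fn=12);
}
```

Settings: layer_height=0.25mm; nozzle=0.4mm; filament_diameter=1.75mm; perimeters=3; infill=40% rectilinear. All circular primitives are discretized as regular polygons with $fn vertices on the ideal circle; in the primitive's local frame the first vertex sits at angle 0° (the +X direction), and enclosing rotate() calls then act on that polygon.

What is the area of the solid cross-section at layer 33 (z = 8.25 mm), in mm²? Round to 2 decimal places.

At z = 8.25 mm: the cylinder is not intersected at this z (z outside [0, 7.5]); the cube at (9.5, -4) (footprint 16×21) is included at this height (area 336.00 mm²); the cylinder at (-2.5, -1.5): section is a regular 12-gon, circumradius r=4 (area = (12/2)·4.000²·sin(360°/12) = 48.00 mm²); the r=6.5 cylinder at (-1, 12.5) contributes a regular 12-gon of circumradius 6.5 (area = (12/2)·6.500²·sin(360°/12) = 126.75 mm²); Combining (union): the 3 present regions are separate (no shared area or edge), so areas and boundary lengths simply add and each stays a separate island — area = 510.75 mm². Overall, the cross-section has 3 separate islands. Net area = 510.75 mm².

510.75 mm²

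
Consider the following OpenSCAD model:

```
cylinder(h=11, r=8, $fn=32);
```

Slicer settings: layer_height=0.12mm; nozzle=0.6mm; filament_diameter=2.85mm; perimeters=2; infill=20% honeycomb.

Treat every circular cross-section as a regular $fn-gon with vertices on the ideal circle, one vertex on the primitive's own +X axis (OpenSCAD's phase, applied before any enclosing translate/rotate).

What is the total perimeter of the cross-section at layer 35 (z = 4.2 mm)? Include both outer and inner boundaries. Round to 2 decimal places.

At z = 4.2 mm: the r=8 cylinder contributes a regular 32-gon of circumradius 8 (perimeter = 2·32·8.000·sin(180°/32) = 50.18 mm). Overall, the cross-section is a single solid region. Total boundary length (outer) = 50.18 mm.

50.18 mm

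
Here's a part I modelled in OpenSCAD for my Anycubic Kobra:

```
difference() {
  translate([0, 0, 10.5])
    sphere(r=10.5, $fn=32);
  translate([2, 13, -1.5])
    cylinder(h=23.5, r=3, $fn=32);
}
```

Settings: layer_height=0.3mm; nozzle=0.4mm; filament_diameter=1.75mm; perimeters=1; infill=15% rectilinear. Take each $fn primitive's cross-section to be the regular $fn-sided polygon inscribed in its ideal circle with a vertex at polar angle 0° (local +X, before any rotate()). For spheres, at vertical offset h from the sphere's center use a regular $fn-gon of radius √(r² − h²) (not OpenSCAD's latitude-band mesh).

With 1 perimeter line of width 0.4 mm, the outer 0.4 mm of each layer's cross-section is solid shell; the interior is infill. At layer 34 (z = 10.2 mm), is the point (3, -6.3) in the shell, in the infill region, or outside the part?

infill

At z = 10.2 mm: the r=10.5 sphere contributes a regular 32-gon of circumradius √(10.5²−0.3²) = 10.496; the r=3 cylinder at (2, 13) contributes a regular 32-gon of circumradius 3; Subtracting the remaining from the first: starting from the r=10.5 sphere, the r=3 cylinder at (2, 13) partially overlaps it — only the 0.47 mm² overlap (of its 28.09 mm²) is removed, clipping the outline — 1 connected region. Overall, the cross-section is a single solid region. The nearest boundary edge runs (5.83, -8.73)→(4.02, -9.70); distance from the point to it = 3.47 mm. The point is inside the cross-section and 3.47 mm from the nearest boundary — more than the 0.4 mm shell width (1 × 0.4), so it's in the infill interior.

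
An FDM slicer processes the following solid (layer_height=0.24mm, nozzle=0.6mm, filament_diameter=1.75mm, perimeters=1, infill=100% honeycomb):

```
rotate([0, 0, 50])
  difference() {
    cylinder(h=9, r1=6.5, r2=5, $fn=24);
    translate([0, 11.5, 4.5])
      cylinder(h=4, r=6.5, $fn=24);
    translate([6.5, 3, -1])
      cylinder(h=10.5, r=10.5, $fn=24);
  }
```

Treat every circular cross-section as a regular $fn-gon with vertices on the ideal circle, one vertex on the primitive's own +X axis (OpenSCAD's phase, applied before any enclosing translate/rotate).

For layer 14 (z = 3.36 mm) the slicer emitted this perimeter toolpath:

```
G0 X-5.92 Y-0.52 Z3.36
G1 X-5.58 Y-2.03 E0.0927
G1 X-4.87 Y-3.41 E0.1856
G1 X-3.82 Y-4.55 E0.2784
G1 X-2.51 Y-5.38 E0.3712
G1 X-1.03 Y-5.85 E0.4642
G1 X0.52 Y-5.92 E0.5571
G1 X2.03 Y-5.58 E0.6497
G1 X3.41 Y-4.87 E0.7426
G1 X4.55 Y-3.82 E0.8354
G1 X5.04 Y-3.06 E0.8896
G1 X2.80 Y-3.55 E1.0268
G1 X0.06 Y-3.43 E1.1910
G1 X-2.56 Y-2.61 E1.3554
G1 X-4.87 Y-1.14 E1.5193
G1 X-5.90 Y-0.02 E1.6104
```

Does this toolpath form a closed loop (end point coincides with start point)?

Start point (G0): (-5.92, -0.52). End point (last G1): the path does not return to the start — open.

no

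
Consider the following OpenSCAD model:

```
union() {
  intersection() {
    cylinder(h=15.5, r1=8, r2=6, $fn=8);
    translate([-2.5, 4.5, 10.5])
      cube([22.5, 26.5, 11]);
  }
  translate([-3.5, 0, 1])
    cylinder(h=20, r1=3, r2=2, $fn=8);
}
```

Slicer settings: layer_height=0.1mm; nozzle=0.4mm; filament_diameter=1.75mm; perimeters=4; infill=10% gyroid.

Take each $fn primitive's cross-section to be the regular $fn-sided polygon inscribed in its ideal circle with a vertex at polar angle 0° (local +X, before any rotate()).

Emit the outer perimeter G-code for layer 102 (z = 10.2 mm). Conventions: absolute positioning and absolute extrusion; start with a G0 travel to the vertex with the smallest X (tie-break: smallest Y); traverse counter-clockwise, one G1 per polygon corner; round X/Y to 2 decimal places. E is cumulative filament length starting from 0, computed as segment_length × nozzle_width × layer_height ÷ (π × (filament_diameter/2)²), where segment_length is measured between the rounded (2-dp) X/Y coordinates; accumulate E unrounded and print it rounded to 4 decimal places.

G0 X-6.04 Y0.00 Z10.20
G1 X-5.30 Y-1.80 E0.0324
G1 X-3.50 Y-2.54 E0.0647
G1 X-1.70 Y-1.80 E0.0971
G1 X-0.96 Y0.00 E0.1295
G1 X-1.70 Y1.80 E0.1618
G1 X-3.50 Y2.54 E0.1942
G1 X-5.30 Y1.80 E0.2266
G1 X-6.04 Y0.00 E0.2589

At z = 10.2 mm: the cone contributes a regular 8-gon of circumradius 6.684 (interpolated between r1=8 and r2=6 at t=0.658); the cube at (-2.5, 4.5) does not reach this height (z outside [10.5, 21.5]); After intersecting: at least one operand is absent at this height, so nothing remains; the cone at (-3.5, 0): at t=0.460 of its height the radius interpolates to r₁+(r₂−r₁)t = 2.540, giving a regular 8-gon of that circumradius; Merging all regions: only the cone at (-3.5, 0) is present, so the union is just that shape — 1 connected region. The outline is a single polygon with 8 vertices. Extrusion per mm of travel: 0.4 × 0.1 / (π × 0.875²) = 0.016630. Accumulating E over each segment gives final E = 0.2589.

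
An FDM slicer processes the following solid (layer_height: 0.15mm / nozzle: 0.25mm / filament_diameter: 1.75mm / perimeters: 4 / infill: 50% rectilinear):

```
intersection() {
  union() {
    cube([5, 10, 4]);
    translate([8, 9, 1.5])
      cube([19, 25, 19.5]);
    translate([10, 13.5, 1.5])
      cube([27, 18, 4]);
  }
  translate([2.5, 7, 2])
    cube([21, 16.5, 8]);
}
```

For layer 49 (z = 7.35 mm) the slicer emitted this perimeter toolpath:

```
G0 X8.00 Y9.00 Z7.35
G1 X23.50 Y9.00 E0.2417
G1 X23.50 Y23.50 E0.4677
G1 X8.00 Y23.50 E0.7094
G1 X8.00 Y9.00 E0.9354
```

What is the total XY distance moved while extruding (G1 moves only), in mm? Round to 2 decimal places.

60.00 mm

Sum the Euclidean lengths of each G1 segment: total = 60.00 mm.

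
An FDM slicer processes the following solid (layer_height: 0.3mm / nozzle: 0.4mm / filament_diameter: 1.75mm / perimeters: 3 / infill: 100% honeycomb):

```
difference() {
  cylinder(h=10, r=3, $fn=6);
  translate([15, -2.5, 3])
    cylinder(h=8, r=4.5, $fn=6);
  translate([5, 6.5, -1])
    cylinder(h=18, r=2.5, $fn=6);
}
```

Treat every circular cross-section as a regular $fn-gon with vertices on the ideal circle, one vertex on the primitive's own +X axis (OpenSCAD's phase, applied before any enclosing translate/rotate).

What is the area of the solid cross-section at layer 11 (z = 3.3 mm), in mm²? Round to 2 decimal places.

At z = 3.3 mm: the r=3 cylinder gives a regular 6-gon of circumradius 3 (constant along its height) (area = (6/2)·3.000²·sin(360°/6) = 23.38 mm²); the r=4.5 cylinder at (15, -2.5) gives a regular 6-gon of circumradius 4.5 (constant along its height) (area = (6/2)·4.500²·sin(360°/6) = 52.61 mm²); the cylinder at (5, 6.5): section is a regular 6-gon, circumradius r=2.5 (area = (6/2)·2.500²·sin(360°/6) = 16.24 mm²); Subtracting the remaining from the first: starting from the r=3 cylinder (23.38 mm²), the r=4.5 cylinder at (15, -2.5) misses the remaining region (no effect); the r=2.5 cylinder at (5, 6.5) misses the remaining region (no effect) — area = 23.38 mm². Overall, the cross-section is a single solid region. Net area = 23.38 mm².

23.38 mm²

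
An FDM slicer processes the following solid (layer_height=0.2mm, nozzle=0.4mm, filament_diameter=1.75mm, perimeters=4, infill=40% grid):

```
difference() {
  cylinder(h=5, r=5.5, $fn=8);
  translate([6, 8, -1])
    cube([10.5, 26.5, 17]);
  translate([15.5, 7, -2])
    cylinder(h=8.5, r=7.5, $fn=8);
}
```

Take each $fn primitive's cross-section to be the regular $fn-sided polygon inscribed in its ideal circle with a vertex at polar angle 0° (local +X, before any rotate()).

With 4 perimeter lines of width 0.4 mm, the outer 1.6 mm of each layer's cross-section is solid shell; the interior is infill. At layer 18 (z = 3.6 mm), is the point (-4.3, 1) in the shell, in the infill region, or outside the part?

shell

At z = 3.6 mm: the r=5.5 cylinder contributes a regular 8-gon of circumradius 5.5; the 10.5×26.5 cube at (6, 8) contributes its full rectangle; the cylinder at (15.5, 7): section is a regular 8-gon, circumradius r=7.5; Subtracting the remaining from the first: starting from the r=5.5 cylinder, the 10.5×26.5 cube at (6, 8) misses the remaining region (no effect); the r=7.5 cylinder at (15.5, 7) misses the remaining region (no effect) — 1 connected region. Overall, the cross-section is a single solid region. The nearest boundary edge runs (-5.50, 0.00)→(-3.89, 3.89); distance from the point to it = 0.73 mm. The point is inside the cross-section, 0.73 mm from the nearest boundary — within the 1.6 mm shell band (4 × 0.4).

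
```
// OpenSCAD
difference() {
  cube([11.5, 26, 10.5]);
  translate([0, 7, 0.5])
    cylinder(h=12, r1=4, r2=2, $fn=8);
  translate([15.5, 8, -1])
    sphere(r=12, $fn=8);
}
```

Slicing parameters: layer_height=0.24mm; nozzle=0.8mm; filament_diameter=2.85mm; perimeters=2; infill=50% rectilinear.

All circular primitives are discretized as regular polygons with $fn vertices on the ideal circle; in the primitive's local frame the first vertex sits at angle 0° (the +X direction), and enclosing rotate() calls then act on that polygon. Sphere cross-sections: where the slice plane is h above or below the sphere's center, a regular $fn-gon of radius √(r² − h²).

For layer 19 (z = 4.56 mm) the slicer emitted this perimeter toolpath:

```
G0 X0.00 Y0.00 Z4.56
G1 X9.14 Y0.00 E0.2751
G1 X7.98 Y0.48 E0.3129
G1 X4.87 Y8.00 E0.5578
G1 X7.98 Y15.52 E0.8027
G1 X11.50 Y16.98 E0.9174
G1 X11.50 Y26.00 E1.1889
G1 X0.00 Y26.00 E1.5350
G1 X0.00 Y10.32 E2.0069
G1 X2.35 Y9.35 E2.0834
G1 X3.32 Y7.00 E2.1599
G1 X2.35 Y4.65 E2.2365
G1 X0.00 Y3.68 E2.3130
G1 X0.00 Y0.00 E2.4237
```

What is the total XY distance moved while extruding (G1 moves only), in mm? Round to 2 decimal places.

80.53 mm

Sum the Euclidean lengths of each G1 segment: total = 80.53 mm.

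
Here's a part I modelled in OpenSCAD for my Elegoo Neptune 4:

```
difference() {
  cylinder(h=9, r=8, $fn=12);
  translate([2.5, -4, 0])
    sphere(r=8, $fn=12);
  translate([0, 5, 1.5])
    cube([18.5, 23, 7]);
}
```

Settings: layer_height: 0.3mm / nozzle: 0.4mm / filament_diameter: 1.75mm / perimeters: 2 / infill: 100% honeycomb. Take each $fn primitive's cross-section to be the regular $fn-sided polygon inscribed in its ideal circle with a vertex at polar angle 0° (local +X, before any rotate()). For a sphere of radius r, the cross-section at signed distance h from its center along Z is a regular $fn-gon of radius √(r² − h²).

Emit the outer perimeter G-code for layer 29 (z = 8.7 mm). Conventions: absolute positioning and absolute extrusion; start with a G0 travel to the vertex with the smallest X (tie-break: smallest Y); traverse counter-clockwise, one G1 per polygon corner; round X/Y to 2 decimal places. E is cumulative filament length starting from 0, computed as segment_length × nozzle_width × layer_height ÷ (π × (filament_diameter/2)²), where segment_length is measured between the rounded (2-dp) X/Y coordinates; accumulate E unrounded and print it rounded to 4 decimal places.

At z = 8.7 mm: the r=8 cylinder contributes a regular 12-gon of circumradius 8; the sphere at (2.5, -4) is absent (|z−center|=8.700 > r=8); the cube at (0, 5) is not intersected at this z (z outside [1.5, 8.5]); Subtracting the remaining from the first: none of the subtracted shapes is present at this height, so the r=8 cylinder is unchanged — 1 connected region. The outline is a single polygon with 12 vertices. Extrusion per mm of travel: 0.4 × 0.3 / (π × 0.875²) = 0.049890. Accumulating E over each segment gives final E = 2.4795.

G0 X-8.00 Y0.00 Z8.70
G1 X-6.93 Y-4.00 E0.2066
G1 X-4.00 Y-6.93 E0.4133
G1 X0.00 Y-8.00 E0.6199
G1 X4.00 Y-6.93 E0.8265
G1 X6.93 Y-4.00 E1.0332
G1 X8.00 Y0.00 E1.2398
G1 X6.93 Y4.00 E1.4463
G1 X4.00 Y6.93 E1.6531
G1 X0.00 Y8.00 E1.8596
G1 X-4.00 Y6.93 E2.0662
G1 X-6.93 Y4.00 E2.2730
G1 X-8.00 Y0.00 E2.4795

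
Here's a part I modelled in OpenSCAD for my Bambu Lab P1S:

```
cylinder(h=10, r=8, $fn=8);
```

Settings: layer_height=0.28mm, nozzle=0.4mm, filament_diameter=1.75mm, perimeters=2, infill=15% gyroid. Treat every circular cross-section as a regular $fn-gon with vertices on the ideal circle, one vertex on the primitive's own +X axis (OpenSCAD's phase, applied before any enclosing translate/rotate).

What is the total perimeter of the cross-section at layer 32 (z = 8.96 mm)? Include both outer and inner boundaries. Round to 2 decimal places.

At z = 8.96 mm: the r=8 cylinder contributes a regular 8-gon of circumradius 8 (perimeter = 2·8·8.000·sin(180°/8) = 48.98 mm). Overall, the cross-section is a single solid region. Total boundary length (outer) = 48.98 mm.

48.98 mm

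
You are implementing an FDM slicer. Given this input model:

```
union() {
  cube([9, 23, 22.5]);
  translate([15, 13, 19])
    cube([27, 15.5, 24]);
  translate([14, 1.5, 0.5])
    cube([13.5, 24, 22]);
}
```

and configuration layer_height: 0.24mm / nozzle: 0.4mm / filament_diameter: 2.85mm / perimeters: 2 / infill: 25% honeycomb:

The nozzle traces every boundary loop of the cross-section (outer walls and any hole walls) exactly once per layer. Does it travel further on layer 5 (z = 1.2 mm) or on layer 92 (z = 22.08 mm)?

layer 92 (z = 22.08 mm)

Layer 5 (z = 1.2): the cube (footprint 9×23) is included at this height (perimeter 64.00 mm); the cube at (15, 13) is not intersected at this z (z outside [19, 43]); the cube at (14, 1.5) is present — its section is the full 13.5×24 rectangle (perimeter 75.00 mm); Combining (union): the 2 present regions are separate (no shared area or edge), so areas and boundary lengths simply add and each stays a separate island — boundary = 139.00 mm. So its perimeter = 139.00 mm. Layer 92 (z = 22.08): the cube (footprint 9×23) is included at this height (perimeter 64.00 mm); the 27×15.5 cube at (15, 13) contributes its full rectangle (perimeter 85.00 mm); the 13.5×24 cube at (14, 1.5) contributes its full rectangle (perimeter 75.00 mm); Combining (union): the regions partially overlap (shared area 156.25 mm²), so the edge portions inside another operand are dropped and the merged outline is re-measured after clipping — boundary = 174.00 mm. So its perimeter = 174.00 mm. Layer 92 is larger (174.00 vs 139.00 mm).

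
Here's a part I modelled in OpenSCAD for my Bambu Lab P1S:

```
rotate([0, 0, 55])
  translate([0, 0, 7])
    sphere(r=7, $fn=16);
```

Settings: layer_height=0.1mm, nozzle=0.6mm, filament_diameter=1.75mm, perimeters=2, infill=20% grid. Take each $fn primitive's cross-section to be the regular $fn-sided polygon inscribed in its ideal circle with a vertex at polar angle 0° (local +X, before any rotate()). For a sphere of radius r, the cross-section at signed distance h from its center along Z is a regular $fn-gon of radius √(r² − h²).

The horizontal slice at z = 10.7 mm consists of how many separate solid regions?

At z = 10.7 mm: the r=7 sphere slices to a regular 16-gon of circumradius 5.942 (√(r²−h²) with h=3.7 from center); (rotated 55° about Z; rotation is an isometry so areas/perimeters/island counts are preserved). The result has 1 disconnected region.

1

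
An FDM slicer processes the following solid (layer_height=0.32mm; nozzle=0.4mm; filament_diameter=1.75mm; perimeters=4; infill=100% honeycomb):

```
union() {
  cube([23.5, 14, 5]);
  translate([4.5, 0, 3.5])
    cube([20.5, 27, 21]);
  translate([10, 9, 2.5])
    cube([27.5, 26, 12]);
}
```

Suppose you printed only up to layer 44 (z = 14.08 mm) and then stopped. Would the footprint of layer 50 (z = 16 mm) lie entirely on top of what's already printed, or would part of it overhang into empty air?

Compare the two slices. At z = 14.08: the cube is absent (z outside [0, 5]); the cube at (4.5, 0) (footprint 20.5×27) is included at this height (area 553.50 mm²); the cube at (10, 9) is present — its section is the full 27.5×26 rectangle (area 715.00 mm²); Combining (union): the regions partially overlap — summed areas 1268.50 mm² minus the doubly-counted overlap 270.00 mm² gives 998.50 mm² — area = 998.50 mm². At z = 16: the cube is absent (z outside [0, 5]); the 20.5×27 cube at (4.5, 0) contributes its full rectangle (area 553.50 mm²); the cube at (10, 9) is not intersected at this z (z outside [2.5, 14.5]); Merging all regions: only the 20.5×27 cube at (4.5, 0) is present, so the union is just that shape — area = 553.50 mm². Checking containment: the cross-section at z = 16 is a subset of the cross-section at z = 14.08.

entirely on top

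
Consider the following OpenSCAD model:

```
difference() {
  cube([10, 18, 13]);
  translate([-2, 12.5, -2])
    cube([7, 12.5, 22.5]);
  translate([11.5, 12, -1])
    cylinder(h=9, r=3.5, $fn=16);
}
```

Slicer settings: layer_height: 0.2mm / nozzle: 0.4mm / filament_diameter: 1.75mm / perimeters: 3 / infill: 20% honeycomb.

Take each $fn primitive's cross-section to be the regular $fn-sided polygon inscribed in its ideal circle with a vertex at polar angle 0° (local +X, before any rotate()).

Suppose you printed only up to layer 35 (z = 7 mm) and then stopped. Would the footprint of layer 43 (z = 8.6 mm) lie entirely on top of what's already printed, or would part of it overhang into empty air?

Compare the two slices. At z = 7: the 10×18 cube contributes its full rectangle (area 180.00 mm²); the cube at (-2, 12.5) (footprint 7×12.5) is included at this height (area 87.50 mm²); the cylinder at (11.5, 12): section is a regular 16-gon, circumradius r=3.5 (area = (16/2)·3.500²·sin(360°/16) = 37.50 mm²); After the difference (first − rest): starting from the 10×18 cube (180.00 mm²), the 7×12.5 cube at (-2, 12.5) partially overlaps it — only the 27.50 mm² overlap (of its 87.50 mm²) is removed, clipping the outline; the r=3.5 cylinder at (11.5, 12) partially overlaps it — only the 8.71 mm² overlap (of its 37.50 mm²) is removed, clipping the outline — area = 143.79 mm². At z = 8.6: the cube is present — its section is the full 10×18 rectangle (area 180.00 mm²); the cube at (-2, 12.5) is present — its section is the full 7×12.5 rectangle (area 87.50 mm²); the cylinder at (11.5, 12) is not intersected at this z (z outside [-1, 8]); After the difference (first − rest): starting from the 10×18 cube (180.00 mm²), the 7×12.5 cube at (-2, 12.5) partially overlaps it — only the 27.50 mm² overlap (of its 87.50 mm²) is removed, clipping the outline — area = 152.50 mm². Checking containment: at z = 8.6 the cross-section extends beyond the z = 7 cross-section by about 8.71 mm².

part overhangs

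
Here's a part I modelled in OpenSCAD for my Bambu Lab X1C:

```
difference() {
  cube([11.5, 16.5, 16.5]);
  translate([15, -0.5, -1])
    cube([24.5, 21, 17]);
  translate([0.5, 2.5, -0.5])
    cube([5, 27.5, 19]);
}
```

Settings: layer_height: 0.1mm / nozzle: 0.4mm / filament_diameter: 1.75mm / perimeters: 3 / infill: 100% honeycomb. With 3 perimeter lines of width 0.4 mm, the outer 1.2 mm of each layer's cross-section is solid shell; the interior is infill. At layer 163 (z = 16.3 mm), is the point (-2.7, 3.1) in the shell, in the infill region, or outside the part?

At z = 16.3 mm: the cube is present — its section is the full 11.5×16.5 rectangle; the cube at (15, -0.5) is absent (z outside [-1, 16]); the 5×27.5 cube at (0.5, 2.5) contributes its full rectangle; Taking the first minus the rest: starting from the 11.5×16.5 cube, the 5×27.5 cube at (0.5, 2.5) partially overlaps it — only the 70.00 mm² overlap (of its 137.50 mm²) is removed, clipping the outline — 1 connected region. Overall, the cross-section is a single solid region. The nearest boundary edge runs (0.00, 0.00)→(0.00, 16.50); distance from the point to it = 2.70 mm. The point is not inside any of the regions above, so it lies outside the cross-section (2.70 mm from the nearest boundary).

outside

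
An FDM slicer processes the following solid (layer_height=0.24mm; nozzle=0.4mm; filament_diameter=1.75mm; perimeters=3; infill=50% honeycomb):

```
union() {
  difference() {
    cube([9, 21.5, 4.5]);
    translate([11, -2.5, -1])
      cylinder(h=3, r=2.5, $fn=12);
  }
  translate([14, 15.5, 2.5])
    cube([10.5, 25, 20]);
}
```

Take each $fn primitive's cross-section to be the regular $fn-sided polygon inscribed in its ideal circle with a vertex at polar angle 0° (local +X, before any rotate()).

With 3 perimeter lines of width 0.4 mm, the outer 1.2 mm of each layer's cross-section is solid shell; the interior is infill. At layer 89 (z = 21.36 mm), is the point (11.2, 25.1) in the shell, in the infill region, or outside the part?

outside

At z = 21.36 mm: the cube is not intersected at this z (z outside [0, 4.5]); the cylinder at (11, -2.5) is absent (z outside [-1, 2]); Taking the first minus the rest: the first operand is absent here, so nothing remains; the cube at (14, 15.5) is present — its section is the full 10.5×25 rectangle; Combining (union): only the 10.5×25 cube at (14, 15.5) is present, so the union is just that shape — 1 connected region. Overall, the cross-section is a single solid region. The nearest boundary edge runs (14.00, 40.50)→(14.00, 15.50); distance from the point to it = 2.80 mm. The point is not inside any of the regions above, so it lies outside the cross-section (2.80 mm from the nearest boundary).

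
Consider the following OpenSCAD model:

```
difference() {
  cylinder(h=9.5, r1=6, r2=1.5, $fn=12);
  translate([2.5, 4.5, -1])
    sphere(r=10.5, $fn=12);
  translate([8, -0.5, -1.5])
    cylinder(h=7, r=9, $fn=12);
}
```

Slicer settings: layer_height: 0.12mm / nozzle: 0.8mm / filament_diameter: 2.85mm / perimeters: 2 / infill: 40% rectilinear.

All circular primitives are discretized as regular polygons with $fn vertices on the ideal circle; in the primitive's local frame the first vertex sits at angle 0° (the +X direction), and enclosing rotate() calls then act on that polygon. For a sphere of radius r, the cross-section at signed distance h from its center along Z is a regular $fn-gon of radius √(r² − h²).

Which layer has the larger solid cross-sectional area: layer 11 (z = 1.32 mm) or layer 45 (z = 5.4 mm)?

Layer 11 (z = 1.32): the cone (r1=6→r2=1.5) has section circumradius 5.375 here — a regular 12-gon (area = (12/2)·5.375²·sin(360°/12) = 86.66 mm²); the r=10.5 sphere at (2.5, 4.5) contributes a regular 12-gon of circumradius √(10.5²−2.32²) = 10.240 (area = (12/2)·10.240²·sin(360°/12) = 314.60 mm²); the r=9 cylinder at (8, -0.5) gives a regular 12-gon of circumradius 9 (constant along its height) (area = (12/2)·9.000²·sin(360°/12) = 243.00 mm²); After the difference (first − rest): starting from the cone (86.66 mm²), the r=10.5 sphere at (2.5, 4.5) partially overlaps it — only the 85.04 mm² overlap (of its 314.60 mm²) is removed, clipping the outline; the r=9 cylinder at (8, -0.5) partially overlaps it — only the 0.01 mm² overlap (of its 243.00 mm²) is removed, clipping the outline — area = 1.62 mm². So its area = 1.62 mm². Layer 45 (z = 5.4): the cone contributes a regular 12-gon of circumradius 3.442 (interpolated between r1=6 and r2=1.5 at t=0.568) (area = (12/2)·3.442²·sin(360°/12) = 35.54 mm²); the sphere at (2.5, 4.5): section is a regular 12-gon, circumradius = √(r²−h²) = √(10.5²−6.4²) = 8.324 (area = (12/2)·8.324²·sin(360°/12) = 207.87 mm²); the cylinder at (8, -0.5): section is a regular 12-gon, circumradius r=9 (area = (12/2)·9.000²·sin(360°/12) = 243.00 mm²); Subtracting the remaining from the first: starting from the cone (35.54 mm²), the r=10.5 sphere at (2.5, 4.5) partially overlaps it — only the 34.53 mm² overlap (of its 207.87 mm²) is removed, clipping the outline; the r=9 cylinder at (8, -0.5) partially overlaps it — only the 0.15 mm² overlap (of its 243.00 mm²) is removed, clipping the outline — area = 0.86 mm². So its area = 0.86 mm². Layer 11 is larger (1.62 vs 0.86 mm²).

layer 11 (z = 1.32 mm)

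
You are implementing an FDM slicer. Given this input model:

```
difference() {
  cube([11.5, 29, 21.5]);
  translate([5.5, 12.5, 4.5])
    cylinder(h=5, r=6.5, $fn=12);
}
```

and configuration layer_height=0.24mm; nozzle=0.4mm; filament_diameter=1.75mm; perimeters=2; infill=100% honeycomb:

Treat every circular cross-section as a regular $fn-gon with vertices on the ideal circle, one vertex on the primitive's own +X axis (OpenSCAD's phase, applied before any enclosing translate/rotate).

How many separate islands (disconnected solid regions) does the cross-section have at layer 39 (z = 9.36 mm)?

At z = 9.36 mm: the cube (footprint 11.5×29) is included at this height; the r=6.5 cylinder at (5.5, 12.5) contributes a regular 12-gon of circumradius 6.5; Taking the first minus the rest: starting from the 11.5×29 cube, the r=6.5 cylinder at (5.5, 12.5) partially overlaps it — only the 122.13 mm² overlap (of its 126.75 mm²) is removed, clipping the outline — 2 connected regions. Overall, the cross-section has 2 separate islands. Island count = 2.

2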